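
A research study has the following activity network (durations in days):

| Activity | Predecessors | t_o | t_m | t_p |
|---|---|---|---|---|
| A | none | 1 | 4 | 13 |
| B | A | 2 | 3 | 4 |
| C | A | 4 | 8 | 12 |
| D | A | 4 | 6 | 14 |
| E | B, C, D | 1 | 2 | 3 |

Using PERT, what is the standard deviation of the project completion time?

2.43 days

te_A = (1 + 4·4 + 13)/6 = 30/6 = 5; σ²_A = ((13−1)/6)² = 4.000
te_B = (2 + 4·3 + 4)/6 = 18/6 = 3; σ²_B = ((4−2)/6)² = 0.111
te_C = (4 + 4·8 + 12)/6 = 48/6 = 8; σ²_C = ((12−4)/6)² = 1.778
te_D = (4 + 4·6 + 14)/6 = 42/6 = 7; σ²_D = ((14−4)/6)² = 2.778
te_E = (1 + 4·2 + 3)/6 = 12/6 = 2; σ²_E = ((3−1)/6)² = 0.111

Forward pass:
ES_A = 0; EF_A = 5
ES_B = 5; EF_B = 5+3 = 8
ES_C = 5; EF_C = 5+8 = 13
ES_D = 5; EF_D = 5+7 = 12
ES_E = max(EF_B=8, EF_C=13, EF_D=12) = 13; EF_E = 13+2 = 15
Expected project duration μ = 15 days. Critical path: A → C → E.

Variance along critical path = 4.000 + 1.778 + 0.111 = 5.889
σ = √5.889 = 2.427 days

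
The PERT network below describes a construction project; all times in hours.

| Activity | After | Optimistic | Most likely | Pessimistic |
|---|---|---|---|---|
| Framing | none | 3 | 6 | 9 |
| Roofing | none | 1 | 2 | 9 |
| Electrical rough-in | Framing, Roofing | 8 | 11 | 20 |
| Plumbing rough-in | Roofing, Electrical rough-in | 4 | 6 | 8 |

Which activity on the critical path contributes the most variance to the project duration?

Electrical rough-in

te_Framing = (3 + 4·6 + 9)/6 = 36/6 = 6; σ²_Framing = ((9−3)/6)² = 1.000
te_Roofing = (1 + 4·2 + 9)/6 = 18/6 = 3; σ²_Roofing = ((9−1)/6)² = 1.778
te_Electrical rough-in = (8 + 4·11 + 20)/6 = 72/6 = 12; σ²_Electrical rough-in = ((20−8)/6)² = 4.000
te_Plumbing rough-in = (4 + 4·6 + 8)/6 = 36/6 = 6; σ²_Plumbing rough-in = ((8−4)/6)² = 0.444

Forward pass:
ES_Framing = 0; EF_Framing = 6
ES_Roofing = 0; EF_Roofing = 3
ES_Electrical rough-in = max(EF_Framing=6, EF_Roofing=3) = 6; EF_Electrical rough-in = 6+12 = 18
ES_Plumbing rough-in = max(EF_Roofing=3, EF_Electrical rough-in=18) = 18; EF_Plumbing rough-in = 18+6 = 24
Expected project duration μ = 24 hours. Critical path: Framing → Electrical rough-in → Plumbing rough-in.

Variances on critical path: σ²_Framing=1.000, σ²_Electrical rough-in=4.000, σ²_Plumbing rough-in=0.444.
Largest is σ²_Electrical rough-in = 4.000.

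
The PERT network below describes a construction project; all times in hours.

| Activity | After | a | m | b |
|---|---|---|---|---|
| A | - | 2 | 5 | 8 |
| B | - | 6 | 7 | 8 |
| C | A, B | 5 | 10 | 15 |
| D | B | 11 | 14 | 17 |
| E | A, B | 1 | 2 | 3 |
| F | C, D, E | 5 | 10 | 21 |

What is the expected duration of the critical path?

32 hours

te_A = (2 + 4·5 + 8)/6 = 30/6 = 5
te_B = (6 + 4·7 + 8)/6 = 42/6 = 7
te_C = (5 + 4·10 + 15)/6 = 60/6 = 10
te_D = (11 + 4·14 + 17)/6 = 84/6 = 14
te_E = (1 + 4·2 + 3)/6 = 12/6 = 2
te_F = (5 + 4·10 + 21)/6 = 66/6 = 11

Forward pass:
ES_A = 0; EF_A = 5
ES_B = 0; EF_B = 7
ES_C = max(EF_A=5, EF_B=7) = 7; EF_C = 7+10 = 17
ES_D = 7; EF_D = 7+14 = 21
ES_E = max(EF_A=5, EF_B=7) = 7; EF_E = 7+2 = 9
ES_F = max(EF_C=17, EF_D=21, EF_E=9) = 21; EF_F = 21+11 = 32
Expected project duration μ = 32 hours. Critical path: B → D → F.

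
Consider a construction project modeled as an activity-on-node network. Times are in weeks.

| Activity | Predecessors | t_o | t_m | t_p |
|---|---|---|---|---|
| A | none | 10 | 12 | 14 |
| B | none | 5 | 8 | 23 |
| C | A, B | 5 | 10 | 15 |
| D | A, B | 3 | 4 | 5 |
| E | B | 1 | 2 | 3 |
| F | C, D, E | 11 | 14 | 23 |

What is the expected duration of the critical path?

te_A = (10 + 4·12 + 14)/6 = 72/6 = 12
te_B = (5 + 4·8 + 23)/6 = 60/6 = 10
te_C = (5 + 4·10 + 15)/6 = 60/6 = 10
te_D = (3 + 4·4 + 5)/6 = 24/6 = 4
te_E = (1 + 4·2 + 3)/6 = 12/6 = 2
te_F = (11 + 4·14 + 23)/6 = 90/6 = 15

Forward pass:
ES_A = 0; EF_A = 12
ES_B = 0; EF_B = 10
ES_C = max(EF_A=12, EF_B=10) = 12; EF_C = 12+10 = 22
ES_D = max(EF_A=12, EF_B=10) = 12; EF_D = 12+4 = 16
ES_E = 10; EF_E = 10+2 = 12
ES_F = max(EF_C=22, EF_D=16, EF_E=12) = 22; EF_F = 22+15 = 37
Expected project duration μ = 37 weeks. Critical path: A → C → F.

37 weeks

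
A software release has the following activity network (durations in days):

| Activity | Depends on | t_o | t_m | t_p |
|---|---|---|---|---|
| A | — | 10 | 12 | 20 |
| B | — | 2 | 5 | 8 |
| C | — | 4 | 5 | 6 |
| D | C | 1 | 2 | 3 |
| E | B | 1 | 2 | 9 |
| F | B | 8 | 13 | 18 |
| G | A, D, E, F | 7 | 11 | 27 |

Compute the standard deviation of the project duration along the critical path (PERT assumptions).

3.86 days

te_A = (10 + 4·12 + 20)/6 = 78/6 = 13; σ²_A = ((20−10)/6)² = 2.778
te_B = (2 + 4·5 + 8)/6 = 30/6 = 5; σ²_B = ((8−2)/6)² = 1.000
te_C = (4 + 4·5 + 6)/6 = 30/6 = 5; σ²_C = ((6−4)/6)² = 0.111
te_D = (1 + 4·2 + 3)/6 = 12/6 = 2; σ²_D = ((3−1)/6)² = 0.111
te_E = (1 + 4·2 + 9)/6 = 18/6 = 3; σ²_E = ((9−1)/6)² = 1.778
te_F = (8 + 4·13 + 18)/6 = 78/6 = 13; σ²_F = ((18−8)/6)² = 2.778
te_G = (7 + 4·11 + 27)/6 = 78/6 = 13; σ²_G = ((27−7)/6)² = 11.111

Forward pass:
ES_A = 0; EF_A = 13
ES_B = 0; EF_B = 5
ES_C = 0; EF_C = 5
ES_D = 5; EF_D = 5+2 = 7
ES_E = 5; EF_E = 5+3 = 8
ES_F = 5; EF_F = 5+13 = 18
ES_G = max(EF_A=13, EF_D=7, EF_E=8, EF_F=18) = 18; EF_G = 18+13 = 31
Expected project duration μ = 31 days. Critical path: B → F → G.

Variance along critical path = 1.000 + 2.778 + 11.111 = 14.889
σ = √14.889 = 3.859 days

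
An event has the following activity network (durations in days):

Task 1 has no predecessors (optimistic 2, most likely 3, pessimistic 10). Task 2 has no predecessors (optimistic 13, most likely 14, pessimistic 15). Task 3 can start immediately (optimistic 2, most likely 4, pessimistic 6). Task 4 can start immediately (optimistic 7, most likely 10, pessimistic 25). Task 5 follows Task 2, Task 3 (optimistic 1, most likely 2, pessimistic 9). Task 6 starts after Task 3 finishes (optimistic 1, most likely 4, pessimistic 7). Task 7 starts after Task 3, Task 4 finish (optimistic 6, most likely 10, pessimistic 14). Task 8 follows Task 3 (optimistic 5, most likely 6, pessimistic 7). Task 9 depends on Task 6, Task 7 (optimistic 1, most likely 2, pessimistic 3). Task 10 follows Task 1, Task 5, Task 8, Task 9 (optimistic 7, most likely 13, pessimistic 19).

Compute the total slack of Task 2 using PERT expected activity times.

7 days

te_Task 1 = (2 + 4·3 + 10)/6 = 24/6 = 4
te_Task 2 = (13 + 4·14 + 15)/6 = 84/6 = 14
te_Task 3 = (2 + 4·4 + 6)/6 = 24/6 = 4
te_Task 4 = (7 + 4·10 + 25)/6 = 72/6 = 12
te_Task 5 = (1 + 4·2 + 9)/6 = 18/6 = 3
te_Task 6 = (1 + 4·4 + 7)/6 = 24/6 = 4
te_Task 7 = (6 + 4·10 + 14)/6 = 60/6 = 10
te_Task 8 = (5 + 4·6 + 7)/6 = 36/6 = 6
te_Task 9 = (1 + 4·2 + 3)/6 = 12/6 = 2
te_Task 10 = (7 + 4·13 + 19)/6 = 78/6 = 13

Forward pass:
ES_Task 1 = 0; EF_Task 1 = 4
ES_Task 2 = 0; EF_Task 2 = 14
ES_Task 3 = 0; EF_Task 3 = 4
ES_Task 4 = 0; EF_Task 4 = 12
ES_Task 5 = max(EF_Task 2=14, EF_Task 3=4) = 14; EF_Task 5 = 14+3 = 17
ES_Task 6 = 4; EF_Task 6 = 4+4 = 8
ES_Task 7 = max(EF_Task 3=4, EF_Task 4=12) = 12; EF_Task 7 = 12+10 = 22
ES_Task 8 = 4; EF_Task 8 = 4+6 = 10
ES_Task 9 = max(EF_Task 6=8, EF_Task 7=22) = 22; EF_Task 9 = 22+2 = 24
ES_Task 10 = max(EF_Task 1=4, EF_Task 5=17, EF_Task 8=10, EF_Task 9=24) = 24; EF_Task 10 = 24+13 = 37
Expected project duration μ = 37 days. Critical path: Task 4 → Task 7 → Task 9 → Task 10.

Backward pass:
LF_Task 10 = 37; LS_Task 10 = 37−13 = 24
LF_Task 9 = LS_Task 10 = 24; LS_Task 9 = 24−2 = 22
LF_Task 8 = LS_Task 10 = 24; LS_Task 8 = 24−6 = 18
LF_Task 7 = LS_Task 9 = 22; LS_Task 7 = 22−10 = 12
LF_Task 6 = LS_Task 9 = 22; LS_Task 6 = 22−4 = 18
LF_Task 5 = LS_Task 10 = 24; LS_Task 5 = 24−3 = 21
LF_Task 4 = LS_Task 7 = 12; LS_Task 4 = 12−12 = 0
LF_Task 3 = min(LS_Task 5=21, LS_Task 6=18, LS_Task 7=12, LS_Task 8=18) = 12; LS_Task 3 = 12−4 = 8
LF_Task 2 = LS_Task 5 = 21; LS_Task 2 = 21−14 = 7
LF_Task 1 = LS_Task 10 = 24; LS_Task 1 = 24−4 = 20
Slack_Task 2 = LS_Task 2 − ES_Task 2 = 7 − 0 = 7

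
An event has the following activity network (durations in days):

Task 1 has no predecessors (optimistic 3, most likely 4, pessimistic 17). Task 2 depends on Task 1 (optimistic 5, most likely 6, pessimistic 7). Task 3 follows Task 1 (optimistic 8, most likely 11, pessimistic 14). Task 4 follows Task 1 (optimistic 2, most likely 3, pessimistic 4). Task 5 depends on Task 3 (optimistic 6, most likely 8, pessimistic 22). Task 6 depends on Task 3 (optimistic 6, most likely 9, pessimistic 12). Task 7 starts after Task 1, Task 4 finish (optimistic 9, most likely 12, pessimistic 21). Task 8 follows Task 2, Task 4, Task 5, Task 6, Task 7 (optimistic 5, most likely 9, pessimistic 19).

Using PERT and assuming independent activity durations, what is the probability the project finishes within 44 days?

0.946

te_Task 1 = (3 + 4·4 + 17)/6 = 36/6 = 6; σ²_Task 1 = ((17−3)/6)² = 5.444
te_Task 2 = (5 + 4·6 + 7)/6 = 36/6 = 6; σ²_Task 2 = ((7−5)/6)² = 0.111
te_Task 3 = (8 + 4·11 + 14)/6 = 66/6 = 11; σ²_Task 3 = ((14−8)/6)² = 1.000
te_Task 4 = (2 + 4·3 + 4)/6 = 18/6 = 3; σ²_Task 4 = ((4−2)/6)² = 0.111
te_Task 5 = (6 + 4·8 + 22)/6 = 60/6 = 10; σ²_Task 5 = ((22−6)/6)² = 7.111
te_Task 6 = (6 + 4·9 + 12)/6 = 54/6 = 9; σ²_Task 6 = ((12−6)/6)² = 1.000
te_Task 7 = (9 + 4·12 + 21)/6 = 78/6 = 13; σ²_Task 7 = ((21−9)/6)² = 4.000
te_Task 8 = (5 + 4·9 + 19)/6 = 60/6 = 10; σ²_Task 8 = ((19−5)/6)² = 5.444

Forward pass:
ES_Task 1 = 0; EF_Task 1 = 6
ES_Task 2 = 6; EF_Task 2 = 6+6 = 12
ES_Task 3 = 6; EF_Task 3 = 6+11 = 17
ES_Task 4 = 6; EF_Task 4 = 6+3 = 9
ES_Task 5 = 17; EF_Task 5 = 17+10 = 27
ES_Task 6 = 17; EF_Task 6 = 17+9 = 26
ES_Task 7 = max(EF_Task 1=6, EF_Task 4=9) = 9; EF_Task 7 = 9+13 = 22
ES_Task 8 = max(EF_Task 2=12, EF_Task 4=9, EF_Task 5=27, EF_Task 6=26, EF_Task 7=22) = 27; EF_Task 8 = 27+10 = 37
Expected project duration μ = 37 days. Critical path: Task 1 → Task 3 → Task 5 → Task 8.

Variance along critical path = 5.444 + 1.000 + 7.111 + 5.444 = 19.000; σ = √19.000 = 4.359 days.
Z = (44 − 37) / 4.359 = 1.606
P(T ≤ 44) = Φ(1.606) ≈ 0.946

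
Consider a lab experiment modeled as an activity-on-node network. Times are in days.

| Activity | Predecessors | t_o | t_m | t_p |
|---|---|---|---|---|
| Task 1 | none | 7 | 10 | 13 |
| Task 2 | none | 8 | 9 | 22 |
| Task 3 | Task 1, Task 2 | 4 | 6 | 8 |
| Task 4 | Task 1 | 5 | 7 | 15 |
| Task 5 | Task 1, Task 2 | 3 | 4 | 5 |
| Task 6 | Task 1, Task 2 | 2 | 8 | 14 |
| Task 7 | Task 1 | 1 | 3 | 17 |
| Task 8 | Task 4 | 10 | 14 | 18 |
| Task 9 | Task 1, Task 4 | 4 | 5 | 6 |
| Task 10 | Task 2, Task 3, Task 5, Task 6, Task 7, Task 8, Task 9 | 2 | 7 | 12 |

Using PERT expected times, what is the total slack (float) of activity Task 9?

9 days

te_Task 1 = (7 + 4·10 + 13)/6 = 60/6 = 10
te_Task 2 = (8 + 4·9 + 22)/6 = 66/6 = 11
te_Task 3 = (4 + 4·6 + 8)/6 = 36/6 = 6
te_Task 4 = (5 + 4·7 + 15)/6 = 48/6 = 8
te_Task 5 = (3 + 4·4 + 5)/6 = 24/6 = 4
te_Task 6 = (2 + 4·8 + 14)/6 = 48/6 = 8
te_Task 7 = (1 + 4·3 + 17)/6 = 30/6 = 5
te_Task 8 = (10 + 4·14 + 18)/6 = 84/6 = 14
te_Task 9 = (4 + 4·5 + 6)/6 = 30/6 = 5
te_Task 10 = (2 + 4·7 + 12)/6 = 42/6 = 7

Forward pass:
ES_Task 1 = 0; EF_Task 1 = 10
ES_Task 2 = 0; EF_Task 2 = 11
ES_Task 3 = max(EF_Task 1=10, EF_Task 2=11) = 11; EF_Task 3 = 11+6 = 17
ES_Task 4 = 10; EF_Task 4 = 10+8 = 18
ES_Task 5 = max(EF_Task 1=10, EF_Task 2=11) = 11; EF_Task 5 = 11+4 = 15
ES_Task 6 = max(EF_Task 1=10, EF_Task 2=11) = 11; EF_Task 6 = 11+8 = 19
ES_Task 7 = 10; EF_Task 7 = 10+5 = 15
ES_Task 8 = 18; EF_Task 8 = 18+14 = 32
ES_Task 9 = max(EF_Task 1=10, EF_Task 4=18) = 18; EF_Task 9 = 18+5 = 23
ES_Task 10 = max(EF_Task 2=11, EF_Task 3=17, EF_Task 5=15, EF_Task 6=19, EF_Task 7=15, EF_Task 8=32, EF_Task 9=23) = 32; EF_Task 10 = 32+7 = 39
Expected project duration μ = 39 days. Critical path: Task 1 → Task 4 → Task 8 → Task 10.

Backward pass:
LF_Task 10 = 39; LS_Task 10 = 39−7 = 32
LF_Task 9 = LS_Task 10 = 32; LS_Task 9 = 32−5 = 27
LF_Task 8 = LS_Task 10 = 32; LS_Task 8 = 32−14 = 18
LF_Task 7 = LS_Task 10 = 32; LS_Task 7 = 32−5 = 27
LF_Task 6 = LS_Task 10 = 32; LS_Task 6 = 32−8 = 24
LF_Task 5 = LS_Task 10 = 32; LS_Task 5 = 32−4 = 28
LF_Task 4 = min(LS_Task 8=18, LS_Task 9=27) = 18; LS_Task 4 = 18−8 = 10
LF_Task 3 = LS_Task 10 = 32; LS_Task 3 = 32−6 = 26
LF_Task 2 = min(LS_Task 3=26, LS_Task 5=28, LS_Task 6=24, LS_Task 10=32) = 24; LS_Task 2 = 24−11 = 13
LF_Task 1 = min(LS_Task 3=26, LS_Task 4=10, LS_Task 5=28, LS_Task 6=24, LS_Task 7=27, LS_Task 9=27) = 10; LS_Task 1 = 10−10 = 0
Slack_Task 9 = LS_Task 9 − ES_Task 9 = 27 − 18 = 9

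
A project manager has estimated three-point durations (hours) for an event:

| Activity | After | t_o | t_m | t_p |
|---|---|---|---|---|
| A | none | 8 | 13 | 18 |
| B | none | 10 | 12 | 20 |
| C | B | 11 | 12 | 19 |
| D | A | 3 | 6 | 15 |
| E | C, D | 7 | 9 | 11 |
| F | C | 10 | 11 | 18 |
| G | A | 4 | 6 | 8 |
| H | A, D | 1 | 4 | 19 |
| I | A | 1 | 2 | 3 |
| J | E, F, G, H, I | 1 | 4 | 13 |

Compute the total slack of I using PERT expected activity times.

te_A = (8 + 4·13 + 18)/6 = 78/6 = 13
te_B = (10 + 4·12 + 20)/6 = 78/6 = 13
te_C = (11 + 4·12 + 19)/6 = 78/6 = 13
te_D = (3 + 4·6 + 15)/6 = 42/6 = 7
te_E = (7 + 4·9 + 11)/6 = 54/6 = 9
te_F = (10 + 4·11 + 18)/6 = 72/6 = 12
te_G = (4 + 4·6 + 8)/6 = 36/6 = 6
te_H = (1 + 4·4 + 19)/6 = 36/6 = 6
te_I = (1 + 4·2 + 3)/6 = 12/6 = 2
te_J = (1 + 4·4 + 13)/6 = 30/6 = 5

Forward pass:
ES_A = 0; EF_A = 13
ES_B = 0; EF_B = 13
ES_C = 13; EF_C = 13+13 = 26
ES_D = 13; EF_D = 13+7 = 20
ES_E = max(EF_C=26, EF_D=20) = 26; EF_E = 26+9 = 35
ES_F = 26; EF_F = 26+12 = 38
ES_G = 13; EF_G = 13+6 = 19
ES_H = max(EF_A=13, EF_D=20) = 20; EF_H = 20+6 = 26
ES_I = 13; EF_I = 13+2 = 15
ES_J = max(EF_E=35, EF_F=38, EF_G=19, EF_H=26, EF_I=15) = 38; EF_J = 38+5 = 43
Expected project duration μ = 43 hours. Critical path: B → C → F → J.

Backward pass:
LF_J = 43; LS_J = 43−5 = 38
LF_I = LS_J = 38; LS_I = 38−2 = 36
LF_H = LS_J = 38; LS_H = 38−6 = 32
LF_G = LS_J = 38; LS_G = 38−6 = 32
LF_F = LS_J = 38; LS_F = 38−12 = 26
LF_E = LS_J = 38; LS_E = 38−9 = 29
LF_D = min(LS_E=29, LS_H=32) = 29; LS_D = 29−7 = 22
LF_C = min(LS_E=29, LS_F=26) = 26; LS_C = 26−13 = 13
LF_B = LS_C = 13; LS_B = 13−13 = 0
LF_A = min(LS_D=22, LS_G=32, LS_H=32, LS_I=36) = 22; LS_A = 22−13 = 9
Slack_I = LS_I − ES_I = 36 − 13 = 23

23 hours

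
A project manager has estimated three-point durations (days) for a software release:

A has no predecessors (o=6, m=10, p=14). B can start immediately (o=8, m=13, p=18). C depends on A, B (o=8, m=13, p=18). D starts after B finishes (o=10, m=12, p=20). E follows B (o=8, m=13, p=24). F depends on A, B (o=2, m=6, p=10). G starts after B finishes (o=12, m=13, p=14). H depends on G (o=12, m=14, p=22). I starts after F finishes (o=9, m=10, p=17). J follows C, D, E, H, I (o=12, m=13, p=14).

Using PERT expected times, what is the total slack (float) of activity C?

te_A = (6 + 4·10 + 14)/6 = 60/6 = 10
te_B = (8 + 4·13 + 18)/6 = 78/6 = 13
te_C = (8 + 4·13 + 18)/6 = 78/6 = 13
te_D = (10 + 4·12 + 20)/6 = 78/6 = 13
te_E = (8 + 4·13 + 24)/6 = 84/6 = 14
te_F = (2 + 4·6 + 10)/6 = 36/6 = 6
te_G = (12 + 4·13 + 14)/6 = 78/6 = 13
te_H = (12 + 4·14 + 22)/6 = 90/6 = 15
te_I = (9 + 4·10 + 17)/6 = 66/6 = 11
te_J = (12 + 4·13 + 14)/6 = 78/6 = 13

Forward pass:
ES_A = 0; EF_A = 10
ES_B = 0; EF_B = 13
ES_C = max(EF_A=10, EF_B=13) = 13; EF_C = 13+13 = 26
ES_D = 13; EF_D = 13+13 = 26
ES_E = 13; EF_E = 13+14 = 27
ES_F = max(EF_A=10, EF_B=13) = 13; EF_F = 13+6 = 19
ES_G = 13; EF_G = 13+13 = 26
ES_H = 26; EF_H = 26+15 = 41
ES_I = 19; EF_I = 19+11 = 30
ES_J = max(EF_C=26, EF_D=26, EF_E=27, EF_H=41, EF_I=30) = 41; EF_J = 41+13 = 54
Expected project duration μ = 54 days. Critical path: B → G → H → J.

Backward pass:
LF_J = 54; LS_J = 54−13 = 41
LF_I = LS_J = 41; LS_I = 41−11 = 30
LF_H = LS_J = 41; LS_H = 41−15 = 26
LF_G = LS_H = 26; LS_G = 26−13 = 13
LF_F = LS_I = 30; LS_F = 30−6 = 24
LF_E = LS_J = 41; LS_E = 41−14 = 27
LF_D = LS_J = 41; LS_D = 41−13 = 28
LF_C = LS_J = 41; LS_C = 41−13 = 28
LF_B = min(LS_C=28, LS_D=28, LS_E=27, LS_F=24, LS_G=13) = 13; LS_B = 13−13 = 0
LF_A = min(LS_C=28, LS_F=24) = 24; LS_A = 24−10 = 14
Slack_C = LS_C − ES_C = 28 − 13 = 15

15 days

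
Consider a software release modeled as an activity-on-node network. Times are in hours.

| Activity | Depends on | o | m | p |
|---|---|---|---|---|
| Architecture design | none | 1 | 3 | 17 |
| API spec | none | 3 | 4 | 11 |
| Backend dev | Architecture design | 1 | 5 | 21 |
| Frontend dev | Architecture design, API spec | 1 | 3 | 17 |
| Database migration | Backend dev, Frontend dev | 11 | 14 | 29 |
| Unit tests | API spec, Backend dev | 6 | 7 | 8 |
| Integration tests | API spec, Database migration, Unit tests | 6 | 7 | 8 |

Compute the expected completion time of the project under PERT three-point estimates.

te_Architecture design = (1 + 4·3 + 17)/6 = 30/6 = 5
te_API spec = (3 + 4·4 + 11)/6 = 30/6 = 5
te_Backend dev = (1 + 4·5 + 21)/6 = 42/6 = 7
te_Frontend dev = (1 + 4·3 + 17)/6 = 30/6 = 5
te_Database migration = (11 + 4·14 + 29)/6 = 96/6 = 16
te_Unit tests = (6 + 4·7 + 8)/6 = 42/6 = 7
te_Integration tests = (6 + 4·7 + 8)/6 = 42/6 = 7

Forward pass:
ES_Architecture design = 0; EF_Architecture design = 5
ES_API spec = 0; EF_API spec = 5
ES_Backend dev = 5; EF_Backend dev = 5+7 = 12
ES_Frontend dev = max(EF_Architecture design=5, EF_API spec=5) = 5; EF_Frontend dev = 5+5 = 10
ES_Database migration = max(EF_Backend dev=12, EF_Frontend dev=10) = 12; EF_Database migration = 12+16 = 28
ES_Unit tests = max(EF_API spec=5, EF_Backend dev=12) = 12; EF_Unit tests = 12+7 = 19
ES_Integration tests = max(EF_API spec=5, EF_Database migration=28, EF_Unit tests=19) = 28; EF_Integration tests = 28+7 = 35
Expected project duration μ = 35 hours. Critical path: Architecture design → Backend dev → Database migration → Integration tests.

35 hours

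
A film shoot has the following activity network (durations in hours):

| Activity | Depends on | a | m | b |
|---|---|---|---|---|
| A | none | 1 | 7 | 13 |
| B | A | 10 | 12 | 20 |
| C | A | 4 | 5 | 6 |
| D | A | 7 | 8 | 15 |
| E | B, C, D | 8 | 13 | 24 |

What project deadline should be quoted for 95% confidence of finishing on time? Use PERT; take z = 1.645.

te_A = (1 + 4·7 + 13)/6 = 42/6 = 7; σ²_A = ((13−1)/6)² = 4.000
te_B = (10 + 4·12 + 20)/6 = 78/6 = 13; σ²_B = ((20−10)/6)² = 2.778
te_C = (4 + 4·5 + 6)/6 = 30/6 = 5; σ²_C = ((6−4)/6)² = 0.111
te_D = (7 + 4·8 + 15)/6 = 54/6 = 9; σ²_D = ((15−7)/6)² = 1.778
te_E = (8 + 4·13 + 24)/6 = 84/6 = 14; σ²_E = ((24−8)/6)² = 7.111

Forward pass:
ES_A = 0; EF_A = 7
ES_B = 7; EF_B = 7+13 = 20
ES_C = 7; EF_C = 7+5 = 12
ES_D = 7; EF_D = 7+9 = 16
ES_E = max(EF_B=20, EF_C=12, EF_D=16) = 20; EF_E = 20+14 = 34
Expected project duration μ = 34 hours. Critical path: A → B → E.

Variance along critical path = 4.000 + 2.778 + 7.111 = 13.889; σ = 3.727 hours.
D = μ + z·σ = 34 + 1.645·3.727 = 40.1 hours

40.1 hours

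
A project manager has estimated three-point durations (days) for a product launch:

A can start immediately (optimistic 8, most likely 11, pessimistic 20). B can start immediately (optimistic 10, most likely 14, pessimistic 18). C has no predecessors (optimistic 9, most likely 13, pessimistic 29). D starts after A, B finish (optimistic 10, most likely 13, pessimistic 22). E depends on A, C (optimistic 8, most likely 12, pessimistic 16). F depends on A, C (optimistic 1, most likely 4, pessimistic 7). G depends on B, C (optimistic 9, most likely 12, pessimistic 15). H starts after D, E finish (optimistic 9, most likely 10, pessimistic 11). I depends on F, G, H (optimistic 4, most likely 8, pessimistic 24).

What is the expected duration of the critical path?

te_A = (8 + 4·11 + 20)/6 = 72/6 = 12
te_B = (10 + 4·14 + 18)/6 = 84/6 = 14
te_C = (9 + 4·13 + 29)/6 = 90/6 = 15
te_D = (10 + 4·13 + 22)/6 = 84/6 = 14
te_E = (8 + 4·12 + 16)/6 = 72/6 = 12
te_F = (1 + 4·4 + 7)/6 = 24/6 = 4
te_G = (9 + 4·12 + 15)/6 = 72/6 = 12
te_H = (9 + 4·10 + 11)/6 = 60/6 = 10
te_I = (4 + 4·8 + 24)/6 = 60/6 = 10

Forward pass:
ES_A = 0; EF_A = 12
ES_B = 0; EF_B = 14
ES_C = 0; EF_C = 15
ES_D = max(EF_A=12, EF_B=14) = 14; EF_D = 14+14 = 28
ES_E = max(EF_A=12, EF_C=15) = 15; EF_E = 15+12 = 27
ES_F = max(EF_A=12, EF_C=15) = 15; EF_F = 15+4 = 19
ES_G = max(EF_B=14, EF_C=15) = 15; EF_G = 15+12 = 27
ES_H = max(EF_D=28, EF_E=27) = 28; EF_H = 28+10 = 38
ES_I = max(EF_F=19, EF_G=27, EF_H=38) = 38; EF_I = 38+10 = 48
Expected project duration μ = 48 days. Critical path: B → D → H → I.

48 days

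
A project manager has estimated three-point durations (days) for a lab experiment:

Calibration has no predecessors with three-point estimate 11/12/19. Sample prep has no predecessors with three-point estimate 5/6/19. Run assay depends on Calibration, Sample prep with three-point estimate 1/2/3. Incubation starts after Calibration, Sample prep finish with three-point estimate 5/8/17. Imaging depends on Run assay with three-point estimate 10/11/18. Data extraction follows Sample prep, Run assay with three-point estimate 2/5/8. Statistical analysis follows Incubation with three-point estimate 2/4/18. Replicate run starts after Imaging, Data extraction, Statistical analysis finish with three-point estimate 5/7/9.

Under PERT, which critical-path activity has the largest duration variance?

te_Calibration = (11 + 4·12 + 19)/6 = 78/6 = 13; σ²_Calibration = ((19−11)/6)² = 1.778
te_Sample prep = (5 + 4·6 + 19)/6 = 48/6 = 8; σ²_Sample prep = ((19−5)/6)² = 5.444
te_Run assay = (1 + 4·2 + 3)/6 = 12/6 = 2; σ²_Run assay = ((3−1)/6)² = 0.111
te_Incubation = (5 + 4·8 + 17)/6 = 54/6 = 9; σ²_Incubation = ((17−5)/6)² = 4.000
te_Imaging = (10 + 4·11 + 18)/6 = 72/6 = 12; σ²_Imaging = ((18−10)/6)² = 1.778
te_Data extraction = (2 + 4·5 + 8)/6 = 30/6 = 5; σ²_Data extraction = ((8−2)/6)² = 1.000
te_Statistical analysis = (2 + 4·4 + 18)/6 = 36/6 = 6; σ²_Statistical analysis = ((18−2)/6)² = 7.111
te_Replicate run = (5 + 4·7 + 9)/6 = 42/6 = 7; σ²_Replicate run = ((9−5)/6)² = 0.444

Forward pass:
ES_Calibration = 0; EF_Calibration = 13
ES_Sample prep = 0; EF_Sample prep = 8
ES_Run assay = max(EF_Calibration=13, EF_Sample prep=8) = 13; EF_Run assay = 13+2 = 15
ES_Incubation = max(EF_Calibration=13, EF_Sample prep=8) = 13; EF_Incubation = 13+9 = 22
ES_Imaging = 15; EF_Imaging = 15+12 = 27
ES_Data extraction = max(EF_Sample prep=8, EF_Run assay=15) = 15; EF_Data extraction = 15+5 = 20
ES_Statistical analysis = 22; EF_Statistical analysis = 22+6 = 28
ES_Replicate run = max(EF_Imaging=27, EF_Data extraction=20, EF_Statistical analysis=28) = 28; EF_Replicate run = 28+7 = 35
Expected project duration μ = 35 days. Critical path: Calibration → Incubation → Statistical analysis → Replicate run.

Variances on critical path: σ²_Calibration=1.778, σ²_Incubation=4.000, σ²_Statistical analysis=7.111, σ²_Replicate run=0.444.
Largest is σ²_Statistical analysis = 7.111.

Statistical analysis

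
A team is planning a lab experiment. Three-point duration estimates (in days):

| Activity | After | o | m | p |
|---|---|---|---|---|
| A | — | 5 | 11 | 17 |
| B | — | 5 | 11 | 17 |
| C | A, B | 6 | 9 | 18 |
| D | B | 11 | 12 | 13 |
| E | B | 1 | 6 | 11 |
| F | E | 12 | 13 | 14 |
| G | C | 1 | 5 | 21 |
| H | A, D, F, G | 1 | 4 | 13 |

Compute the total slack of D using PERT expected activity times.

te_A = (5 + 4·11 + 17)/6 = 66/6 = 11
te_B = (5 + 4·11 + 17)/6 = 66/6 = 11
te_C = (6 + 4·9 + 18)/6 = 60/6 = 10
te_D = (11 + 4·12 + 13)/6 = 72/6 = 12
te_E = (1 + 4·6 + 11)/6 = 36/6 = 6
te_F = (12 + 4·13 + 14)/6 = 78/6 = 13
te_G = (1 + 4·5 + 21)/6 = 42/6 = 7
te_H = (1 + 4·4 + 13)/6 = 30/6 = 5

Forward pass:
ES_A = 0; EF_A = 11
ES_B = 0; EF_B = 11
ES_C = max(EF_A=11, EF_B=11) = 11; EF_C = 11+10 = 21
ES_D = 11; EF_D = 11+12 = 23
ES_E = 11; EF_E = 11+6 = 17
ES_F = 17; EF_F = 17+13 = 30
ES_G = 21; EF_G = 21+7 = 28
ES_H = max(EF_A=11, EF_D=23, EF_F=30, EF_G=28) = 30; EF_H = 30+5 = 35
Expected project duration μ = 35 days. Critical path: B → E → F → H.

Backward pass:
LF_H = 35; LS_H = 35−5 = 30
LF_G = LS_H = 30; LS_G = 30−7 = 23
LF_F = LS_H = 30; LS_F = 30−13 = 17
LF_E = LS_F = 17; LS_E = 17−6 = 11
LF_D = LS_H = 30; LS_D = 30−12 = 18
LF_C = LS_G = 23; LS_C = 23−10 = 13
LF_B = min(LS_C=13, LS_D=18, LS_E=11) = 11; LS_B = 11−11 = 0
LF_A = min(LS_C=13, LS_H=30) = 13; LS_A = 13−11 = 2
Slack_D = LS_D − ES_D = 18 − 11 = 7

7 days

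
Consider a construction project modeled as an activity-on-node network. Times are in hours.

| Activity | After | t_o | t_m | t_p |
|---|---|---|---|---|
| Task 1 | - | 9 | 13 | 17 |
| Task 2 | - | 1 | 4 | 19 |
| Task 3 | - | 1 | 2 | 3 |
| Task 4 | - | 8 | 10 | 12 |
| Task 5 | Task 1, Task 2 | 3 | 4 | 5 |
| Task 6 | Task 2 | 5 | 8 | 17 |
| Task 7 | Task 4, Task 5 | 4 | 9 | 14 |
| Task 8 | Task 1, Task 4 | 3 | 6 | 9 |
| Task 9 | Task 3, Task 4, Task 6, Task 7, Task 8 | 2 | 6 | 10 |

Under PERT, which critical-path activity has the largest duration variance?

te_Task 1 = (9 + 4·13 + 17)/6 = 78/6 = 13; σ²_Task 1 = ((17−9)/6)² = 1.778
te_Task 2 = (1 + 4·4 + 19)/6 = 36/6 = 6; σ²_Task 2 = ((19−1)/6)² = 9.000
te_Task 3 = (1 + 4·2 + 3)/6 = 12/6 = 2; σ²_Task 3 = ((3−1)/6)² = 0.111
te_Task 4 = (8 + 4·10 + 12)/6 = 60/6 = 10; σ²_Task 4 = ((12−8)/6)² = 0.444
te_Task 5 = (3 + 4·4 + 5)/6 = 24/6 = 4; σ²_Task 5 = ((5−3)/6)² = 0.111
te_Task 6 = (5 + 4·8 + 17)/6 = 54/6 = 9; σ²_Task 6 = ((17−5)/6)² = 4.000
te_Task 7 = (4 + 4·9 + 14)/6 = 54/6 = 9; σ²_Task 7 = ((14−4)/6)² = 2.778
te_Task 8 = (3 + 4·6 + 9)/6 = 36/6 = 6; σ²_Task 8 = ((9−3)/6)² = 1.000
te_Task 9 = (2 + 4·6 + 10)/6 = 36/6 = 6; σ²_Task 9 = ((10−2)/6)² = 1.778

Forward pass:
ES_Task 1 = 0; EF_Task 1 = 13
ES_Task 2 = 0; EF_Task 2 = 6
ES_Task 3 = 0; EF_Task 3 = 2
ES_Task 4 = 0; EF_Task 4 = 10
ES_Task 5 = max(EF_Task 1=13, EF_Task 2=6) = 13; EF_Task 5 = 13+4 = 17
ES_Task 6 = 6; EF_Task 6 = 6+9 = 15
ES_Task 7 = max(EF_Task 4=10, EF_Task 5=17) = 17; EF_Task 7 = 17+9 = 26
ES_Task 8 = max(EF_Task 1=13, EF_Task 4=10) = 13; EF_Task 8 = 13+6 = 19
ES_Task 9 = max(EF_Task 3=2, EF_Task 4=10, EF_Task 6=15, EF_Task 7=26, EF_Task 8=19) = 26; EF_Task 9 = 26+6 = 32
Expected project duration μ = 32 hours. Critical path: Task 1 → Task 5 → Task 7 → Task 9.

Variances on critical path: σ²_Task 1=1.778, σ²_Task 5=0.111, σ²_Task 7=2.778, σ²_Task 9=1.778.
Largest is σ²_Task 7 = 2.778.

Task 7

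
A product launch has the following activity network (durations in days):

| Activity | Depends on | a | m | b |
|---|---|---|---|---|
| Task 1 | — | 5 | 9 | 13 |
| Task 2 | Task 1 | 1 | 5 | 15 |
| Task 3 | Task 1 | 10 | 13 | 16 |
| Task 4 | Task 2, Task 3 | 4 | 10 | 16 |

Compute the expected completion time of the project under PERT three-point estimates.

32 days

te_Task 1 = (5 + 4·9 + 13)/6 = 54/6 = 9
te_Task 2 = (1 + 4·5 + 15)/6 = 36/6 = 6
te_Task 3 = (10 + 4·13 + 16)/6 = 78/6 = 13
te_Task 4 = (4 + 4·10 + 16)/6 = 60/6 = 10

Forward pass:
ES_Task 1 = 0; EF_Task 1 = 9
ES_Task 2 = 9; EF_Task 2 = 9+6 = 15
ES_Task 3 = 9; EF_Task 3 = 9+13 = 22
ES_Task 4 = max(EF_Task 2=15, EF_Task 3=22) = 22; EF_Task 4 = 22+10 = 32
Expected project duration μ = 32 days. Critical path: Task 1 → Task 3 → Task 4.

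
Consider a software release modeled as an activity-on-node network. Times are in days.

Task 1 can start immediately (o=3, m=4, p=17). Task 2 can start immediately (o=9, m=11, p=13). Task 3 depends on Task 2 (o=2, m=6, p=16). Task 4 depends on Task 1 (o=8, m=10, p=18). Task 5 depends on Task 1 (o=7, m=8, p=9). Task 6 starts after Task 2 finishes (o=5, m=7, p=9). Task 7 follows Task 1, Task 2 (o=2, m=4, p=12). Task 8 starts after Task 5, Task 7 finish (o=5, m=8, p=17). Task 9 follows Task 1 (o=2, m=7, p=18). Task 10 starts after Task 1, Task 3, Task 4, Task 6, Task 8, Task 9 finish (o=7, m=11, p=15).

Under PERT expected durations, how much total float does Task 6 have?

7 days

te_Task 1 = (3 + 4·4 + 17)/6 = 36/6 = 6
te_Task 2 = (9 + 4·11 + 13)/6 = 66/6 = 11
te_Task 3 = (2 + 4·6 + 16)/6 = 42/6 = 7
te_Task 4 = (8 + 4·10 + 18)/6 = 66/6 = 11
te_Task 5 = (7 + 4·8 + 9)/6 = 48/6 = 8
te_Task 6 = (5 + 4·7 + 9)/6 = 42/6 = 7
te_Task 7 = (2 + 4·4 + 12)/6 = 30/6 = 5
te_Task 8 = (5 + 4·8 + 17)/6 = 54/6 = 9
te_Task 9 = (2 + 4·7 + 18)/6 = 48/6 = 8
te_Task 10 = (7 + 4·11 + 15)/6 = 66/6 = 11

Forward pass:
ES_Task 1 = 0; EF_Task 1 = 6
ES_Task 2 = 0; EF_Task 2 = 11
ES_Task 3 = 11; EF_Task 3 = 11+7 = 18
ES_Task 4 = 6; EF_Task 4 = 6+11 = 17
ES_Task 5 = 6; EF_Task 5 = 6+8 = 14
ES_Task 6 = 11; EF_Task 6 = 11+7 = 18
ES_Task 7 = max(EF_Task 1=6, EF_Task 2=11) = 11; EF_Task 7 = 11+5 = 16
ES_Task 8 = max(EF_Task 5=14, EF_Task 7=16) = 16; EF_Task 8 = 16+9 = 25
ES_Task 9 = 6; EF_Task 9 = 6+8 = 14
ES_Task 10 = max(EF_Task 1=6, EF_Task 3=18, EF_Task 4=17, EF_Task 6=18, EF_Task 8=25, EF_Task 9=14) = 25; EF_Task 10 = 25+11 = 36
Expected project duration μ = 36 days. Critical path: Task 2 → Task 7 → Task 8 → Task 10.

Backward pass:
LF_Task 10 = 36; LS_Task 10 = 36−11 = 25
LF_Task 9 = LS_Task 10 = 25; LS_Task 9 = 25−8 = 17
LF_Task 8 = LS_Task 10 = 25; LS_Task 8 = 25−9 = 16
LF_Task 7 = LS_Task 8 = 16; LS_Task 7 = 16−5 = 11
LF_Task 6 = LS_Task 10 = 25; LS_Task 6 = 25−7 = 18
LF_Task 5 = LS_Task 8 = 16; LS_Task 5 = 16−8 = 8
LF_Task 4 = LS_Task 10 = 25; LS_Task 4 = 25−11 = 14
LF_Task 3 = LS_Task 10 = 25; LS_Task 3 = 25−7 = 18
LF_Task 2 = min(LS_Task 3=18, LS_Task 6=18, LS_Task 7=11) = 11; LS_Task 2 = 11−11 = 0
LF_Task 1 = min(LS_Task 4=14, LS_Task 5=8, LS_Task 7=11, LS_Task 9=17, LS_Task 10=25) = 8; LS_Task 1 = 8−6 = 2
Slack_Task 6 = LS_Task 6 − ES_Task 6 = 18 − 11 = 7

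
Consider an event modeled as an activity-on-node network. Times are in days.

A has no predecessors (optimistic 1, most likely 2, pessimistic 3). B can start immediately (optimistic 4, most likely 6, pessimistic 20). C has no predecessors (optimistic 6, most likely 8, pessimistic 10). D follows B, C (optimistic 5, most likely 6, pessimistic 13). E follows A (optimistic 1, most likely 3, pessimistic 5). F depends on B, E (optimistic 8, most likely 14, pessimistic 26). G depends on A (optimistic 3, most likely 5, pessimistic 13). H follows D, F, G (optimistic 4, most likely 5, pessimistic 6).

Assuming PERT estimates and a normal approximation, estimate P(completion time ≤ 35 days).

0.959

te_A = (1 + 4·2 + 3)/6 = 12/6 = 2; σ²_A = ((3−1)/6)² = 0.111
te_B = (4 + 4·6 + 20)/6 = 48/6 = 8; σ²_B = ((20−4)/6)² = 7.111
te_C = (6 + 4·8 + 10)/6 = 48/6 = 8; σ²_C = ((10−6)/6)² = 0.444
te_D = (5 + 4·6 + 13)/6 = 42/6 = 7; σ²_D = ((13−5)/6)² = 1.778
te_E = (1 + 4·3 + 5)/6 = 18/6 = 3; σ²_E = ((5−1)/6)² = 0.444
te_F = (8 + 4·14 + 26)/6 = 90/6 = 15; σ²_F = ((26−8)/6)² = 9.000
te_G = (3 + 4·5 + 13)/6 = 36/6 = 6; σ²_G = ((13−3)/6)² = 2.778
te_H = (4 + 4·5 + 6)/6 = 30/6 = 5; σ²_H = ((6−4)/6)² = 0.111

Forward pass:
ES_A = 0; EF_A = 2
ES_B = 0; EF_B = 8
ES_C = 0; EF_C = 8
ES_D = max(EF_B=8, EF_C=8) = 8; EF_D = 8+7 = 15
ES_E = 2; EF_E = 2+3 = 5
ES_F = max(EF_B=8, EF_E=5) = 8; EF_F = 8+15 = 23
ES_G = 2; EF_G = 2+6 = 8
ES_H = max(EF_D=15, EF_F=23, EF_G=8) = 23; EF_H = 23+5 = 28
Expected project duration μ = 28 days. Critical path: B → F → H.

Variance along critical path = 7.111 + 9.000 + 0.111 = 16.222; σ = √16.222 = 4.028 days.
Z = (35 − 28) / 4.028 = 1.738
P(T ≤ 35) = Φ(1.738) ≈ 0.959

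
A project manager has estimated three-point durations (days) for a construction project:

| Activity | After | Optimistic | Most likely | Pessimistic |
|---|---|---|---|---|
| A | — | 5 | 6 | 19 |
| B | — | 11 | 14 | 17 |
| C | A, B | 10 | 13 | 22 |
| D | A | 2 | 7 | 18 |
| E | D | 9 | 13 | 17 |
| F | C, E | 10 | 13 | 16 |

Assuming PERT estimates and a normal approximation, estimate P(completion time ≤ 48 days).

te_A = (5 + 4·6 + 19)/6 = 48/6 = 8; σ²_A = ((19−5)/6)² = 5.444
te_B = (11 + 4·14 + 17)/6 = 84/6 = 14; σ²_B = ((17−11)/6)² = 1.000
te_C = (10 + 4·13 + 22)/6 = 84/6 = 14; σ²_C = ((22−10)/6)² = 4.000
te_D = (2 + 4·7 + 18)/6 = 48/6 = 8; σ²_D = ((18−2)/6)² = 7.111
te_E = (9 + 4·13 + 17)/6 = 78/6 = 13; σ²_E = ((17−9)/6)² = 1.778
te_F = (10 + 4·13 + 16)/6 = 78/6 = 13; σ²_F = ((16−10)/6)² = 1.000

Forward pass:
ES_A = 0; EF_A = 8
ES_B = 0; EF_B = 14
ES_C = max(EF_A=8, EF_B=14) = 14; EF_C = 14+14 = 28
ES_D = 8; EF_D = 8+8 = 16
ES_E = 16; EF_E = 16+13 = 29
ES_F = max(EF_C=28, EF_E=29) = 29; EF_F = 29+13 = 42
Expected project duration μ = 42 days. Critical path: A → D → E → F.

Variance along critical path = 5.444 + 7.111 + 1.778 + 1.000 = 15.333; σ = √15.333 = 3.916 days.
Z = (48 − 42) / 3.916 = 1.532
P(T ≤ 48) = Φ(1.532) ≈ 0.937

0.937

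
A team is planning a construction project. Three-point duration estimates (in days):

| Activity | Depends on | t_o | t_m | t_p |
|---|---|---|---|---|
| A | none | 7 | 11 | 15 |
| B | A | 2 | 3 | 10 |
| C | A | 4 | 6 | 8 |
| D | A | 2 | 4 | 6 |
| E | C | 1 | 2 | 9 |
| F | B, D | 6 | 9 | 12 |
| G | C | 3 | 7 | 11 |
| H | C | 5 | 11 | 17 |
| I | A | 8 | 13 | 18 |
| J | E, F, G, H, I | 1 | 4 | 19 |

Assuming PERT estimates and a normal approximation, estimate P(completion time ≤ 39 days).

te_A = (7 + 4·11 + 15)/6 = 66/6 = 11; σ²_A = ((15−7)/6)² = 1.778
te_B = (2 + 4·3 + 10)/6 = 24/6 = 4; σ²_B = ((10−2)/6)² = 1.778
te_C = (4 + 4·6 + 8)/6 = 36/6 = 6; σ²_C = ((8−4)/6)² = 0.444
te_D = (2 + 4·4 + 6)/6 = 24/6 = 4; σ²_D = ((6−2)/6)² = 0.444
te_E = (1 + 4·2 + 9)/6 = 18/6 = 3; σ²_E = ((9−1)/6)² = 1.778
te_F = (6 + 4·9 + 12)/6 = 54/6 = 9; σ²_F = ((12−6)/6)² = 1.000
te_G = (3 + 4·7 + 11)/6 = 42/6 = 7; σ²_G = ((11−3)/6)² = 1.778
te_H = (5 + 4·11 + 17)/6 = 66/6 = 11; σ²_H = ((17−5)/6)² = 4.000
te_I = (8 + 4·13 + 18)/6 = 78/6 = 13; σ²_I = ((18−8)/6)² = 2.778
te_J = (1 + 4·4 + 19)/6 = 36/6 = 6; σ²_J = ((19−1)/6)² = 9.000

Forward pass:
ES_A = 0; EF_A = 11
ES_B = 11; EF_B = 11+4 = 15
ES_C = 11; EF_C = 11+6 = 17
ES_D = 11; EF_D = 11+4 = 15
ES_E = 17; EF_E = 17+3 = 20
ES_F = max(EF_B=15, EF_D=15) = 15; EF_F = 15+9 = 24
ES_G = 17; EF_G = 17+7 = 24
ES_H = 17; EF_H = 17+11 = 28
ES_I = 11; EF_I = 11+13 = 24
ES_J = max(EF_E=20, EF_F=24, EF_G=24, EF_H=28, EF_I=24) = 28; EF_J = 28+6 = 34
Expected project duration μ = 34 days. Critical path: A → C → H → J.

Variance along critical path = 1.778 + 0.444 + 4.000 + 9.000 = 15.222; σ = √15.222 = 3.902 days.
Z = (39 − 34) / 3.902 = 1.282
P(T ≤ 39) = Φ(1.282) ≈ 0.900

0.900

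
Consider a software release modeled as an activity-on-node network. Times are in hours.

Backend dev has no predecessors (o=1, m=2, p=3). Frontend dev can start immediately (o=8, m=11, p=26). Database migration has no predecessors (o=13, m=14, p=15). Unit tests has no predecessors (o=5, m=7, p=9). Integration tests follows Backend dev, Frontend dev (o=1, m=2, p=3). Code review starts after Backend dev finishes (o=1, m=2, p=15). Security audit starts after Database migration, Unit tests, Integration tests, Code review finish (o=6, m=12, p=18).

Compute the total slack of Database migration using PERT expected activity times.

1 hours

te_Backend dev = (1 + 4·2 + 3)/6 = 12/6 = 2
te_Frontend dev = (8 + 4·11 + 26)/6 = 78/6 = 13
te_Database migration = (13 + 4·14 + 15)/6 = 84/6 = 14
te_Unit tests = (5 + 4·7 + 9)/6 = 42/6 = 7
te_Integration tests = (1 + 4·2 + 3)/6 = 12/6 = 2
te_Code review = (1 + 4·2 + 15)/6 = 24/6 = 4
te_Security audit = (6 + 4·12 + 18)/6 = 72/6 = 12

Forward pass:
ES_Backend dev = 0; EF_Backend dev = 2
ES_Frontend dev = 0; EF_Frontend dev = 13
ES_Database migration = 0; EF_Database migration = 14
ES_Unit tests = 0; EF_Unit tests = 7
ES_Integration tests = max(EF_Backend dev=2, EF_Frontend dev=13) = 13; EF_Integration tests = 13+2 = 15
ES_Code review = 2; EF_Code review = 2+4 = 6
ES_Security audit = max(EF_Database migration=14, EF_Unit tests=7, EF_Integration tests=15, EF_Code review=6) = 15; EF_Security audit = 15+12 = 27
Expected project duration μ = 27 hours. Critical path: Frontend dev → Integration tests → Security audit.

Backward pass:
LF_Security audit = 27; LS_Security audit = 27−12 = 15
LF_Code review = LS_Security audit = 15; LS_Code review = 15−4 = 11
LF_Integration tests = LS_Security audit = 15; LS_Integration tests = 15−2 = 13
LF_Unit tests = LS_Security audit = 15; LS_Unit tests = 15−7 = 8
LF_Database migration = LS_Security audit = 15; LS_Database migration = 15−14 = 1
LF_Frontend dev = LS_Integration tests = 13; LS_Frontend dev = 13−13 = 0
LF_Backend dev = min(LS_Integration tests=13, LS_Code review=11) = 11; LS_Backend dev = 11−2 = 9
Slack_Database migration = LS_Database migration − ES_Database migration = 1 − 0 = 1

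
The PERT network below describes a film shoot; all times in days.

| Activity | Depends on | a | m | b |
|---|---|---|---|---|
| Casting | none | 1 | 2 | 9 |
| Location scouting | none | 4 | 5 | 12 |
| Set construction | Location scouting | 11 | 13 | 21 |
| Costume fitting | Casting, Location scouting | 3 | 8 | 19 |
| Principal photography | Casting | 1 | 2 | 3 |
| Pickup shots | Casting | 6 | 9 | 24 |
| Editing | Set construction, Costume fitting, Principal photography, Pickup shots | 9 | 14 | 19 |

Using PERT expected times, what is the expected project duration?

34 days

te_Casting = (1 + 4·2 + 9)/6 = 18/6 = 3
te_Location scouting = (4 + 4·5 + 12)/6 = 36/6 = 6
te_Set construction = (11 + 4·13 + 21)/6 = 84/6 = 14
te_Costume fitting = (3 + 4·8 + 19)/6 = 54/6 = 9
te_Principal photography = (1 + 4·2 + 3)/6 = 12/6 = 2
te_Pickup shots = (6 + 4·9 + 24)/6 = 66/6 = 11
te_Editing = (9 + 4·14 + 19)/6 = 84/6 = 14

Forward pass:
ES_Casting = 0; EF_Casting = 3
ES_Location scouting = 0; EF_Location scouting = 6
ES_Set construction = 6; EF_Set construction = 6+14 = 20
ES_Costume fitting = max(EF_Casting=3, EF_Location scouting=6) = 6; EF_Costume fitting = 6+9 = 15
ES_Principal photography = 3; EF_Principal photography = 3+2 = 5
ES_Pickup shots = 3; EF_Pickup shots = 3+11 = 14
ES_Editing = max(EF_Set construction=20, EF_Costume fitting=15, EF_Principal photography=5, EF_Pickup shots=14) = 20; EF_Editing = 20+14 = 34
Expected project duration μ = 34 days. Critical path: Location scouting → Set construction → Editing.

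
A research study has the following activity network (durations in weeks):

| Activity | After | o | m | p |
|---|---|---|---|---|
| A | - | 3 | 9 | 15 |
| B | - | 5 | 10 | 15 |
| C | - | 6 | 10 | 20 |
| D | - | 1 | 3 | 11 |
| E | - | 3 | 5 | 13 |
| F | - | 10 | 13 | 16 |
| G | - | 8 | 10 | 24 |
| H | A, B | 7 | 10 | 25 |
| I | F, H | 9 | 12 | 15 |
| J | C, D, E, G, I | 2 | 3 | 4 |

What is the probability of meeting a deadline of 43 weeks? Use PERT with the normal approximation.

0.953

te_A = (3 + 4·9 + 15)/6 = 54/6 = 9; σ²_A = ((15−3)/6)² = 4.000
te_B = (5 + 4·10 + 15)/6 = 60/6 = 10; σ²_B = ((15−5)/6)² = 2.778
te_C = (6 + 4·10 + 20)/6 = 66/6 = 11; σ²_C = ((20−6)/6)² = 5.444
te_D = (1 + 4·3 + 11)/6 = 24/6 = 4; σ²_D = ((11−1)/6)² = 2.778
te_E = (3 + 4·5 + 13)/6 = 36/6 = 6; σ²_E = ((13−3)/6)² = 2.778
te_F = (10 + 4·13 + 16)/6 = 78/6 = 13; σ²_F = ((16−10)/6)² = 1.000
te_G = (8 + 4·10 + 24)/6 = 72/6 = 12; σ²_G = ((24−8)/6)² = 7.111
te_H = (7 + 4·10 + 25)/6 = 72/6 = 12; σ²_H = ((25−7)/6)² = 9.000
te_I = (9 + 4·12 + 15)/6 = 72/6 = 12; σ²_I = ((15−9)/6)² = 1.000
te_J = (2 + 4·3 + 4)/6 = 18/6 = 3; σ²_J = ((4−2)/6)² = 0.111

Forward pass:
ES_A = 0; EF_A = 9
ES_B = 0; EF_B = 10
ES_C = 0; EF_C = 11
ES_D = 0; EF_D = 4
ES_E = 0; EF_E = 6
ES_F = 0; EF_F = 13
ES_G = 0; EF_G = 12
ES_H = max(EF_A=9, EF_B=10) = 10; EF_H = 10+12 = 22
ES_I = max(EF_F=13, EF_H=22) = 22; EF_I = 22+12 = 34
ES_J = max(EF_C=11, EF_D=4, EF_E=6, EF_G=12, EF_I=34) = 34; EF_J = 34+3 = 37
Expected project duration μ = 37 weeks. Critical path: B → H → I → J.

Variance along critical path = 2.778 + 9.000 + 1.000 + 0.111 = 12.889; σ = √12.889 = 3.590 weeks.
Z = (43 − 37) / 3.590 = 1.671
P(T ≤ 43) = Φ(1.671) ≈ 0.953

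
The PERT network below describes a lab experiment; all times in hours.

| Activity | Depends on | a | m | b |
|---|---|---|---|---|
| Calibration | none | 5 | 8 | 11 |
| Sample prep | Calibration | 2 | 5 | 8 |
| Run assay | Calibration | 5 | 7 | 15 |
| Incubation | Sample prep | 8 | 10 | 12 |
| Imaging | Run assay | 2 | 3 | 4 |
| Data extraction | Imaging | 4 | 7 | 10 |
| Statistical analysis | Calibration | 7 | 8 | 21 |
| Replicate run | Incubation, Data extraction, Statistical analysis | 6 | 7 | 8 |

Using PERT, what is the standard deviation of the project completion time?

2.24 hours

te_Calibration = (5 + 4·8 + 11)/6 = 48/6 = 8; σ²_Calibration = ((11−5)/6)² = 1.000
te_Sample prep = (2 + 4·5 + 8)/6 = 30/6 = 5; σ²_Sample prep = ((8−2)/6)² = 1.000
te_Run assay = (5 + 4·7 + 15)/6 = 48/6 = 8; σ²_Run assay = ((15−5)/6)² = 2.778
te_Incubation = (8 + 4·10 + 12)/6 = 60/6 = 10; σ²_Incubation = ((12−8)/6)² = 0.444
te_Imaging = (2 + 4·3 + 4)/6 = 18/6 = 3; σ²_Imaging = ((4−2)/6)² = 0.111
te_Data extraction = (4 + 4·7 + 10)/6 = 42/6 = 7; σ²_Data extraction = ((10−4)/6)² = 1.000
te_Statistical analysis = (7 + 4·8 + 21)/6 = 60/6 = 10; σ²_Statistical analysis = ((21−7)/6)² = 5.444
te_Replicate run = (6 + 4·7 + 8)/6 = 42/6 = 7; σ²_Replicate run = ((8−6)/6)² = 0.111

Forward pass:
ES_Calibration = 0; EF_Calibration = 8
ES_Sample prep = 8; EF_Sample prep = 8+5 = 13
ES_Run assay = 8; EF_Run assay = 8+8 = 16
ES_Incubation = 13; EF_Incubation = 13+10 = 23
ES_Imaging = 16; EF_Imaging = 16+3 = 19
ES_Data extraction = 19; EF_Data extraction = 19+7 = 26
ES_Statistical analysis = 8; EF_Statistical analysis = 8+10 = 18
ES_Replicate run = max(EF_Incubation=23, EF_Data extraction=26, EF_Statistical analysis=18) = 26; EF_Replicate run = 26+7 = 33
Expected project duration μ = 33 hours. Critical path: Calibration → Run assay → Imaging → Data extraction → Replicate run.

Variance along critical path = 1.000 + 2.778 + 0.111 + 1.000 + 0.111 = 5.000
σ = √5.000 = 2.236 hours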